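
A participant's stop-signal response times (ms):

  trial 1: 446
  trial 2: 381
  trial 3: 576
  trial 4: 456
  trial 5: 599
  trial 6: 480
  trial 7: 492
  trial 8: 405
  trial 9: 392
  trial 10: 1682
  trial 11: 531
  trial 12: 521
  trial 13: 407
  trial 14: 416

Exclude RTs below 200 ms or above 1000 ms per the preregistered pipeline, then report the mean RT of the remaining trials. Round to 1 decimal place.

Excluded: 1682
Retained (n=13): Σ = 6102
Mean = 6102/13 = 469.3846

469.4 ms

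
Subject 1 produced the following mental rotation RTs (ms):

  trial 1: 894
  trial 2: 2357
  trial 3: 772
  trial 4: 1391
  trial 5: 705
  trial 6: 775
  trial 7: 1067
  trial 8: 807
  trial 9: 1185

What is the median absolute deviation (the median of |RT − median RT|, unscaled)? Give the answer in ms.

Sorted: 705, 772, 775, 807, 894, 1067, 1185, 1391, 2357 → median = 894
|x − 894|: 0, 1463, 122, 497, 189, 119, 173, 87, 291
Sorted deviations: 0, 87, 119, 122, 173, 189, 291, 497, 1463 → MAD = 173

173 ms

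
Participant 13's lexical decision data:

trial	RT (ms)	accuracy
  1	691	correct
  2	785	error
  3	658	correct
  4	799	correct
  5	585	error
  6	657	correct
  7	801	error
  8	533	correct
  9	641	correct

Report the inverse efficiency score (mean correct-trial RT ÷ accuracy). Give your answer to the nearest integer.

Correct trials (n=6): 691, 658, 799, 657, 533, 641
Mean correct RT = 3979/6 = 663.1667 ms
Proportion correct = 6/9
IES = 663.1667 / (6/9) = 994.750 ms

995 ms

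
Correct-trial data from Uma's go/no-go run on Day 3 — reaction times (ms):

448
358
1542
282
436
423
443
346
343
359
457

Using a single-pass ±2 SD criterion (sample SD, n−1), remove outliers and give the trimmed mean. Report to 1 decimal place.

389.5 ms

n = 11, ΣRT = 5437, M = 494.273
Σ(x−M)² = 1239164.18; s = √(1239164.18/10) = 352.018
Cutoffs: 494.273 ± 2·352.018 → [-209.8, 1198.3]
Outside: 1542 → excluded.
Retained (n=10): Σ = 3895, mean = 3895/10 = 389.500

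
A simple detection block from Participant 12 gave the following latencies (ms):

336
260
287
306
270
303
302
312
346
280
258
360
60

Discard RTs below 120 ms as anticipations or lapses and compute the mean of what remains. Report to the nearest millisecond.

Excluded: 60
Retained (n=12): Σ = 3620
Mean = 3620/12 = 301.6667

302 ms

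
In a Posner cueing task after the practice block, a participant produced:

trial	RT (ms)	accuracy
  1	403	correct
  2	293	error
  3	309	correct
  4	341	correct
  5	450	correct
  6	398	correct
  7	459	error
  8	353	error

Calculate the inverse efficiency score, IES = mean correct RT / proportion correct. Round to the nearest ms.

608 ms

Correct trials (n=5): 403, 309, 341, 450, 398
Mean correct RT = 1901/5 = 380.2000 ms
Proportion correct = 5/8
IES = 380.2000 / (5/8) = 608.320 ms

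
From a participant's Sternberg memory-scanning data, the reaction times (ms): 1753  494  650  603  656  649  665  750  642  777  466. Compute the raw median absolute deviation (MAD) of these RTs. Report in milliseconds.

Sorted: 466, 494, 603, 642, 649, 650, 656, 665, 750, 777, 1753 → median = 650
|x − 650|: 1103, 156, 0, 47, 6, 1, 15, 100, 8, 127, 184
Sorted deviations: 0, 1, 6, 8, 15, 47, 100, 127, 156, 184, 1103 → MAD = 47

47 ms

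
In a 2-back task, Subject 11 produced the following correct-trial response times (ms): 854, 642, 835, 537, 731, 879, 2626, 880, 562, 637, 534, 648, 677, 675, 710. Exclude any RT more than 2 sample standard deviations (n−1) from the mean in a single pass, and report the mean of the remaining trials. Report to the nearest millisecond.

n = 15, ΣRT = 12427, M = 828.467
Σ(x−M)² = 3653723.73; s = √(3653723.73/14) = 510.862
Cutoffs: 828.467 ± 2·510.862 → [-193.3, 1850.2]
Outside: 2626 → excluded.
Retained (n=14): Σ = 9801, mean = 9801/14 = 700.071

700 ms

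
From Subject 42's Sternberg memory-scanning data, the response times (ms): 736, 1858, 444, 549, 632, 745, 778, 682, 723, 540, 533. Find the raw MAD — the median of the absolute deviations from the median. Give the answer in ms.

96 ms

Sorted: 444, 533, 540, 549, 632, 682, 723, 736, 745, 778, 1858 → median = 682
|x − 682|: 54, 1176, 238, 133, 50, 63, 96, 0, 41, 142, 149
Sorted deviations: 0, 41, 50, 54, 63, 96, 133, 142, 149, 238, 1176 → MAD = 96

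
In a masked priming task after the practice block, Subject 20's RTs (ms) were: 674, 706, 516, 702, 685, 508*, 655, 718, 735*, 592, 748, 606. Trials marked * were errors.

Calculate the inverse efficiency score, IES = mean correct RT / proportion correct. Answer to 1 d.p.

792.2 ms

Correct trials (n=10): 674, 706, 516, 702, 685, 655, 718, 592, 748, 606
Mean correct RT = 6602/10 = 660.2000 ms
Proportion correct = 10/12
IES = 660.2000 / (10/12) = 792.240 ms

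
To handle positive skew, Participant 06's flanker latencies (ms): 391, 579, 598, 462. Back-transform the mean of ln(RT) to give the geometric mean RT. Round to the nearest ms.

500 ms

ln(RT): 5.9687, 6.3613, 6.3936, 6.1356
Mean ln(RT) = 24.8592/4 = 6.21479
Geometric mean = exp(6.21479) = 500.09 ms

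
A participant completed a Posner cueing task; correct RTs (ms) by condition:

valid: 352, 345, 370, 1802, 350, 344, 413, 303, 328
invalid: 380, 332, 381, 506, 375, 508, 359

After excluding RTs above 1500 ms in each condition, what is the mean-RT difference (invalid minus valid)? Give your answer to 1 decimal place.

valid: exclude 1802
M(valid) = 2805/8 = 350.625
M(invalid) = 2841/7 = 405.857
Difference = 405.857 − 350.625 = 55.232 ms

55.2 ms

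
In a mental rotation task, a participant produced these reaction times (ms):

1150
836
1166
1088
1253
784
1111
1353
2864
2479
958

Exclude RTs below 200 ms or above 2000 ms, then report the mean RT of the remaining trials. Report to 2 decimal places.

1077.67 ms

Excluded: 2479, 2864
Retained (n=9): Σ = 9699
Mean = 9699/9 = 1077.6667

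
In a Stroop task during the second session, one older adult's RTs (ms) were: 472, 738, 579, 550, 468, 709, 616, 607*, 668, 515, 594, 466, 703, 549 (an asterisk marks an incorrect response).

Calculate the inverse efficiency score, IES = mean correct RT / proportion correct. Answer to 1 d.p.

Correct trials (n=13): 472, 738, 579, 550, 468, 709, 616, 668, 515, 594, 466, 703, 549
Mean correct RT = 7627/13 = 586.6923 ms
Proportion correct = 13/14
IES = 586.6923 / (13/14) = 631.822 ms

631.8 ms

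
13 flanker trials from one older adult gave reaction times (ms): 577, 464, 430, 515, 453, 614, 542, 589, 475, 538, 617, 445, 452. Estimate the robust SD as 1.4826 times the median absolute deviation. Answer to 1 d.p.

91.9 ms

Sorted: 430, 445, 452, 453, 464, 475, 515, 538, 542, 577, 589, 614, 617 → median = 515
|x − 515| sorted: 0, 23, 27, 40, 51, 62, 62, 63, 70, 74, 85, 99, 102 → MAD = 62
Robust SD ≈ 1.4826 × 62 = 91.921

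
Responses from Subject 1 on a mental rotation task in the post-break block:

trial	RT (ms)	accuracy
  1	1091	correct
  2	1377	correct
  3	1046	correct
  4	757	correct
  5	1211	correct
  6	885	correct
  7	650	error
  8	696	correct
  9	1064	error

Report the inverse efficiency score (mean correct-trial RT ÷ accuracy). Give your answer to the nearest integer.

Correct trials (n=7): 1091, 1377, 1046, 757, 1211, 885, 696
Mean correct RT = 7063/7 = 1009.0000 ms
Proportion correct = 7/9
IES = 1009.0000 / (7/9) = 1297.286 ms

1297 ms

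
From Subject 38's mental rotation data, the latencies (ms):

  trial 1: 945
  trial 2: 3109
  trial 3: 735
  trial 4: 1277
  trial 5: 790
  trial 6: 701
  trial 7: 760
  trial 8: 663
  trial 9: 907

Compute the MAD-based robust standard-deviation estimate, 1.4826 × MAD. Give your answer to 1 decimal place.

Sorted: 663, 701, 735, 760, 790, 907, 945, 1277, 3109 → median = 790
|x − 790| sorted: 0, 30, 55, 89, 117, 127, 155, 487, 2319 → MAD = 117
Robust SD ≈ 1.4826 × 117 = 173.464

173.5 ms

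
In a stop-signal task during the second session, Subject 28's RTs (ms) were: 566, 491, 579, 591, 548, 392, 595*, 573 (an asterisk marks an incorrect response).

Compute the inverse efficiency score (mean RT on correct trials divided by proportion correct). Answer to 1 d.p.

610.6 ms

Correct trials (n=7): 566, 491, 579, 591, 548, 392, 573
Mean correct RT = 3740/7 = 534.2857 ms
Proportion correct = 7/8
IES = 534.2857 / (7/8) = 610.612 ms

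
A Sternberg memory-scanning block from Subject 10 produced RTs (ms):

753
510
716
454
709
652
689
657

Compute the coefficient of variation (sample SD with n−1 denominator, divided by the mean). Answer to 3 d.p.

0.164

n = 8, Σ = 5140, M = 642.5000
Σ(x−M)² = 77586.000; s = √(77586.000/7) = 105.2792
CV = 105.2792 / 642.5000 = 0.16386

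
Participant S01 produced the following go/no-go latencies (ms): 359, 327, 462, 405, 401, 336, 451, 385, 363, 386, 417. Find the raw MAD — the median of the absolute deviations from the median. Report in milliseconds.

27 ms

Sorted: 327, 336, 359, 363, 385, 386, 401, 405, 417, 451, 462 → median = 386
|x − 386|: 27, 59, 76, 19, 15, 50, 65, 1, 23, 0, 31
Sorted deviations: 0, 1, 15, 19, 23, 27, 31, 50, 59, 65, 76 → MAD = 27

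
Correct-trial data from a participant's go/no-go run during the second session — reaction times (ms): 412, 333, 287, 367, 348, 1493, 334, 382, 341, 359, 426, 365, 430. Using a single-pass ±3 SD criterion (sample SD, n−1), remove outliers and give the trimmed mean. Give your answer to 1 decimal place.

n = 13, ΣRT = 5877, M = 452.077
Σ(x−M)² = 1193230.92; s = √(1193230.92/12) = 315.335
Cutoffs: 452.077 ± 3·315.335 → [-493.9, 1398.1]
Outside: 1493 → excluded.
Retained (n=12): Σ = 4384, mean = 4384/12 = 365.333

365.3 ms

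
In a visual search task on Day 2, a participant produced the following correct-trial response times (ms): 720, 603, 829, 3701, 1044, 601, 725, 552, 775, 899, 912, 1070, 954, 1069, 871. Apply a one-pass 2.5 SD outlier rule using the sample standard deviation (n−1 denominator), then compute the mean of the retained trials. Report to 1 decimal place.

n = 15, ΣRT = 15325, M = 1021.667
Σ(x−M)² = 8088063.33; s = √(8088063.33/14) = 760.078
Cutoffs: 1021.667 ± 2.5·760.078 → [-878.5, 2921.9]
Outside: 3701 → excluded.
Retained (n=14): Σ = 11624, mean = 11624/14 = 830.286

830.3 ms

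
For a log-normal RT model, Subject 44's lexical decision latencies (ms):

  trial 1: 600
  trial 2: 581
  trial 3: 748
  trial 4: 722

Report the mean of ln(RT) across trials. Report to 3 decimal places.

ln(RT): 6.3969, 6.3648, 6.6174, 6.5820
Σ ln(RT) = 25.9611
Mean = 25.9611/4 = 6.49028

6.490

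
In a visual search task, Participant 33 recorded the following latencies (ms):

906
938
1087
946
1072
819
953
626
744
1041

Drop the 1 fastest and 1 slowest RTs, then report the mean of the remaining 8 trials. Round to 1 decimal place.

Sorted: 626, 744, 819, 906, 938, 946, 953, 1041, 1072, 1087
Drop lowest 1 (626) and highest 1 (1087)
Remaining (n=8): Σ = 7419, mean = 7419/8 = 927.375

927.4 ms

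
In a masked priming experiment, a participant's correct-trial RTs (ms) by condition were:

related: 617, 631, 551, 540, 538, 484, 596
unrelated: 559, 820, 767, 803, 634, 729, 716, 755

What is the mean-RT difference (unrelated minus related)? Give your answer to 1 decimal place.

157.6 ms

M(related) = 3957/7 = 565.286
M(unrelated) = 5783/8 = 722.875
Difference = 722.875 − 565.286 = 157.589 ms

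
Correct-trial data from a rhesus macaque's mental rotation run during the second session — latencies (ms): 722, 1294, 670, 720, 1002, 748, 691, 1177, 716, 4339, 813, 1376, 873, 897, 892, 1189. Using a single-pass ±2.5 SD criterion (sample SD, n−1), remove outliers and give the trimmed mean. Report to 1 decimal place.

918.7 ms

n = 16, ΣRT = 18119, M = 1132.438
Σ(x−M)² = 11740747.94; s = √(11740747.94/15) = 884.713
Cutoffs: 1132.438 ± 2.5·884.713 → [-1079.3, 3344.2]
Outside: 4339 → excluded.
Retained (n=15): Σ = 13780, mean = 13780/15 = 918.667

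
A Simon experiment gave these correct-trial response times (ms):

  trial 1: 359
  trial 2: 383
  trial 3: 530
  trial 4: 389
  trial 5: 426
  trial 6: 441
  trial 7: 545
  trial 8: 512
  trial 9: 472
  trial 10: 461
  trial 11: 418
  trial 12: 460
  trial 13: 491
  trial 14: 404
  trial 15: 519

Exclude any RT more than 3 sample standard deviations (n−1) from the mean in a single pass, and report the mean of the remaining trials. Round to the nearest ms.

n = 15, ΣRT = 6810, M = 454.000
Σ(x−M)² = 46464.00; s = √(46464.00/14) = 57.610
Cutoffs: 454.000 ± 3·57.610 → [281.2, 626.8]
No RTs fall outside the cutoffs; all 15 retained. Mean = 6810/15 = 454.000

454 ms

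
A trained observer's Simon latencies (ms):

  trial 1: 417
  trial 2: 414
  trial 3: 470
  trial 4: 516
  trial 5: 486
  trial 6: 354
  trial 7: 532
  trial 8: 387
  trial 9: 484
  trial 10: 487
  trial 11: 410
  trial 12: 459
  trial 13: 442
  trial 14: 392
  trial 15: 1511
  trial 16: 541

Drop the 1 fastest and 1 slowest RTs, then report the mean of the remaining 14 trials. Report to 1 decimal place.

459.8 ms

Sorted: 354, 387, 392, 410, 414, 417, 442, 459, 470, 484, 486, 487, 516, 532, 541, 1511
Drop lowest 1 (354) and highest 1 (1511)
Remaining (n=14): Σ = 6437, mean = 6437/14 = 459.786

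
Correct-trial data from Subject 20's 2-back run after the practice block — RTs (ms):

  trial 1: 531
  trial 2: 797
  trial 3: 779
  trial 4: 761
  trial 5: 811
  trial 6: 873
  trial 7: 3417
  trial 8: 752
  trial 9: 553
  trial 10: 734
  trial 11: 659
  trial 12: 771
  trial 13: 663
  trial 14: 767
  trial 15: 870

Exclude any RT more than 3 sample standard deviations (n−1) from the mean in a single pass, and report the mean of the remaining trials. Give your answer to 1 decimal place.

n = 15, ΣRT = 13738, M = 915.867
Σ(x−M)² = 6840243.73; s = √(6840243.73/14) = 698.991
Cutoffs: 915.867 ± 3·698.991 → [-1181.1, 3012.8]
Outside: 3417 → excluded.
Retained (n=14): Σ = 10321, mean = 10321/14 = 737.214

737.2 ms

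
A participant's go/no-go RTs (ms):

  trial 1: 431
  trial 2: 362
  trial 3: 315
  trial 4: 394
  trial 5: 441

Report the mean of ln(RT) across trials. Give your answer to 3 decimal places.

5.955

ln(RT): 6.0661, 5.8916, 5.7526, 5.9764, 6.0890
Σ ln(RT) = 29.7757
Mean = 29.7757/5 = 5.95514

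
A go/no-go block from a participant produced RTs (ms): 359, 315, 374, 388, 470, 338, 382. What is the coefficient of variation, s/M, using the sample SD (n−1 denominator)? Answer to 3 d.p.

n = 7, Σ = 2626, M = 375.1429
Σ(x−M)² = 14468.857; s = √(14468.857/6) = 49.1068
CV = 49.1068 / 375.1429 = 0.13090

0.131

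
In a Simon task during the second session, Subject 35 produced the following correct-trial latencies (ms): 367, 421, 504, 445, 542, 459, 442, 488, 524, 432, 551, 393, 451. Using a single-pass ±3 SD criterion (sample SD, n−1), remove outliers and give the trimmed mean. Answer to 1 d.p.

463.0 ms

n = 13, ΣRT = 6019, M = 463.000
Σ(x−M)² = 37778.00; s = √(37778.00/12) = 56.109
Cutoffs: 463.000 ± 3·56.109 → [294.7, 631.3]
No RTs fall outside the cutoffs; all 13 retained. Mean = 6019/13 = 463.000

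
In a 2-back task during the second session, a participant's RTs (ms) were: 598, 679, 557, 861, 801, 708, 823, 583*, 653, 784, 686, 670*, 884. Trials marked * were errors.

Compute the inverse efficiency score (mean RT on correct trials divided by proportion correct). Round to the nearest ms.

863 ms

Correct trials (n=11): 598, 679, 557, 861, 801, 708, 823, 653, 784, 686, 884
Mean correct RT = 8034/11 = 730.3636 ms
Proportion correct = 11/13
IES = 730.3636 / (11/13) = 863.157 ms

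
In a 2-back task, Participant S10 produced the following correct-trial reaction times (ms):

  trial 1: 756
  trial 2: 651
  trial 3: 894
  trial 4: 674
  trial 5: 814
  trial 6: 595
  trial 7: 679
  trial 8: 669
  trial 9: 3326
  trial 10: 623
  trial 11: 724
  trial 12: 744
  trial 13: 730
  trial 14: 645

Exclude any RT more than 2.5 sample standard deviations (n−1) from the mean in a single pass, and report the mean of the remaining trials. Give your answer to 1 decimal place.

707.5 ms

n = 14, ΣRT = 12524, M = 894.571
Σ(x−M)² = 6447501.43; s = √(6447501.43/13) = 704.245
Cutoffs: 894.571 ± 2.5·704.245 → [-866.0, 2655.2]
Outside: 3326 → excluded.
Retained (n=13): Σ = 9198, mean = 9198/13 = 707.538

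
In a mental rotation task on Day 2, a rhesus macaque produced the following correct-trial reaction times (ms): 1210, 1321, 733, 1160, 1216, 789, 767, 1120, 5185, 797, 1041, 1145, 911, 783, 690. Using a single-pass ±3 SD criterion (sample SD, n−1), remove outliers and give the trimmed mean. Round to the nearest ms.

977 ms

n = 15, ΣRT = 18868, M = 1257.867
Σ(x−M)² = 17135717.73; s = √(17135717.73/14) = 1106.336
Cutoffs: 1257.867 ± 3·1106.336 → [-2061.1, 4576.9]
Outside: 5185 → excluded.
Retained (n=14): Σ = 13683, mean = 13683/14 = 977.357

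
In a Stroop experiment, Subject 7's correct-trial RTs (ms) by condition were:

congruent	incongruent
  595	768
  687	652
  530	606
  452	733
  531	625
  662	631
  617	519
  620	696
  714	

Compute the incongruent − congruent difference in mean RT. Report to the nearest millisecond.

53 ms

M(congruent) = 5408/9 = 600.889
M(incongruent) = 5230/8 = 653.750
Difference = 653.750 − 600.889 = 52.861 ms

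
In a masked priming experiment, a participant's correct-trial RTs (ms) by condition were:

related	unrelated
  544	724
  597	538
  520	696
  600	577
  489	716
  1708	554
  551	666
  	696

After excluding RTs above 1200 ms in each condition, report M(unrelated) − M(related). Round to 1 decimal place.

95.7 ms

related: exclude 1708
M(related) = 3301/6 = 550.167
M(unrelated) = 5167/8 = 645.875
Difference = 645.875 − 550.167 = 95.708 ms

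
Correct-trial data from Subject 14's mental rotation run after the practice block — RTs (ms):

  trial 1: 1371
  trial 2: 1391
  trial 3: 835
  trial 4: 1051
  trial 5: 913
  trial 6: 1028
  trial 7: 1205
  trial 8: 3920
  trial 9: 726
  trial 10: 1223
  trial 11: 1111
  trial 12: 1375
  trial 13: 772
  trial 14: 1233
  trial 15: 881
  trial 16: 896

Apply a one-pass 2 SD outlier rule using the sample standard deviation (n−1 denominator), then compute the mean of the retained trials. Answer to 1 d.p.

n = 16, ΣRT = 19931, M = 1245.688
Σ(x−M)² = 8340329.44; s = √(8340329.44/15) = 745.669
Cutoffs: 1245.688 ± 2·745.669 → [-245.7, 2737.0]
Outside: 3920 → excluded.
Retained (n=15): Σ = 16011, mean = 16011/15 = 1067.400

1067.4 ms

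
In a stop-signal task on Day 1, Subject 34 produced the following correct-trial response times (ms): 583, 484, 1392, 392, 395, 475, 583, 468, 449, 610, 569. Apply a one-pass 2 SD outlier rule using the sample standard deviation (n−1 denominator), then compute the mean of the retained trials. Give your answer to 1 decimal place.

n = 11, ΣRT = 6400, M = 581.818
Σ(x−M)² = 779861.64; s = √(779861.64/10) = 279.260
Cutoffs: 581.818 ± 2·279.260 → [23.3, 1140.3]
Outside: 1392 → excluded.
Retained (n=10): Σ = 5008, mean = 5008/10 = 500.800

500.8 ms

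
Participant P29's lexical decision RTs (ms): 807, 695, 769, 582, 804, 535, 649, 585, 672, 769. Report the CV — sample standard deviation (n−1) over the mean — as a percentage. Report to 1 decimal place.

14.4%

n = 10, Σ = 6867, M = 686.7000
Σ(x−M)² = 87802.100; s = √(87802.100/9) = 98.7714
CV = 98.7714 / 686.7000 = 0.14383 = 14.383%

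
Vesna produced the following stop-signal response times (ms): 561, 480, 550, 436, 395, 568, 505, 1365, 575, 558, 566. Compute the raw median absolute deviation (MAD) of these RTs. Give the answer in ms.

17 ms

Sorted: 395, 436, 480, 505, 550, 558, 561, 566, 568, 575, 1365 → median = 558
|x − 558|: 3, 78, 8, 122, 163, 10, 53, 807, 17, 0, 8
Sorted deviations: 0, 3, 8, 8, 10, 17, 53, 78, 122, 163, 807 → MAD = 17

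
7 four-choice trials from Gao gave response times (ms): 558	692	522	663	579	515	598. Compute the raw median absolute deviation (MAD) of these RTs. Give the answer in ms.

57 ms

Sorted: 515, 522, 558, 579, 598, 663, 692 → median = 579
|x − 579|: 21, 113, 57, 84, 0, 64, 19
Sorted deviations: 0, 19, 21, 57, 64, 84, 113 → MAD = 57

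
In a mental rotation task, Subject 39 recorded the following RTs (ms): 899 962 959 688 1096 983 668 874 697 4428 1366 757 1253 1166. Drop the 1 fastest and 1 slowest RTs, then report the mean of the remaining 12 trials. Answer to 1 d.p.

975.0 ms

Sorted: 668, 688, 697, 757, 874, 899, 959, 962, 983, 1096, 1166, 1253, 1366, 4428
Drop lowest 1 (668) and highest 1 (4428)
Remaining (n=12): Σ = 11700, mean = 11700/12 = 975.000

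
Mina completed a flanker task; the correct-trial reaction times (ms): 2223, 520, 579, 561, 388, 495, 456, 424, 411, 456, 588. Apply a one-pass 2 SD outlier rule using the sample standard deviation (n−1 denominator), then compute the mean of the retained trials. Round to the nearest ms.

488 ms

n = 11, ΣRT = 7101, M = 645.545
Σ(x−M)² = 2783954.73; s = √(2783954.73/10) = 527.632
Cutoffs: 645.545 ± 2·527.632 → [-409.7, 1700.8]
Outside: 2223 → excluded.
Retained (n=10): Σ = 4878, mean = 4878/10 = 487.800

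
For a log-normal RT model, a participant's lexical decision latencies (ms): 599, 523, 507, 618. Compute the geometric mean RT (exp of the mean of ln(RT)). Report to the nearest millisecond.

560 ms

ln(RT): 6.3953, 6.2596, 6.2285, 6.4265
Mean ln(RT) = 25.3098/4 = 6.32746
Geometric mean = exp(6.32746) = 559.73 ms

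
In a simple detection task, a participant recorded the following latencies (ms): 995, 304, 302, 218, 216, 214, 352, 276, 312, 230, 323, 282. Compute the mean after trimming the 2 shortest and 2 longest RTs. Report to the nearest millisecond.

281 ms

Sorted: 214, 216, 218, 230, 276, 282, 302, 304, 312, 323, 352, 995
Drop lowest 2 (214, 216) and highest 2 (352, 995)
Remaining (n=8): Σ = 2247, mean = 2247/8 = 280.875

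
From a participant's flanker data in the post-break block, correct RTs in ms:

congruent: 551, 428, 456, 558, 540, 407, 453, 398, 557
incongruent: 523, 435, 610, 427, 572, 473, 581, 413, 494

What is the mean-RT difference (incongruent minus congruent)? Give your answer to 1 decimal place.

M(congruent) = 4348/9 = 483.111
M(incongruent) = 4528/9 = 503.111
Difference = 503.111 − 483.111 = 20.000 ms

20.0 ms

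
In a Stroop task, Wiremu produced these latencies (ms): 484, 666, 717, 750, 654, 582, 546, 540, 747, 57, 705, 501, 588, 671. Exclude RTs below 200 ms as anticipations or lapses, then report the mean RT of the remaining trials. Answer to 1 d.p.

Excluded: 57
Retained (n=13): Σ = 8151
Mean = 8151/13 = 627.0000

627.0 ms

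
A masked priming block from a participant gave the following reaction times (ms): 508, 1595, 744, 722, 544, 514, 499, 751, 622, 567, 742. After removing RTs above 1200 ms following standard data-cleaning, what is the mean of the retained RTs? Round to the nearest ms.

Excluded: 1595
Retained (n=10): Σ = 6213
Mean = 6213/10 = 621.3000

621 ms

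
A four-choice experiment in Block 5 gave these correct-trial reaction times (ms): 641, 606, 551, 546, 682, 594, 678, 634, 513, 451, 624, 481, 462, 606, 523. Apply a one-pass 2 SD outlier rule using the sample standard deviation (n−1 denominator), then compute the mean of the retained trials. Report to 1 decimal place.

n = 15, ΣRT = 8592, M = 572.800
Σ(x−M)² = 79452.40; s = √(79452.40/14) = 75.334
Cutoffs: 572.800 ± 2·75.334 → [422.1, 723.5]
No RTs fall outside the cutoffs; all 15 retained. Mean = 8592/15 = 572.800

572.8 ms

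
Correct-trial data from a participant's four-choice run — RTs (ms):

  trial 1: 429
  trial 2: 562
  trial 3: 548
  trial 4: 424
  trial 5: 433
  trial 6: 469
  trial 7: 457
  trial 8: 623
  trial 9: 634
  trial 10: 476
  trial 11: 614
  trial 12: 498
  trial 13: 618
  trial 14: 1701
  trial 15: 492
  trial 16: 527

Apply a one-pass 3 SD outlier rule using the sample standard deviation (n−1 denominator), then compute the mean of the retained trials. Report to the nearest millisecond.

n = 16, ΣRT = 9505, M = 594.062
Σ(x−M)² = 1386478.94; s = √(1386478.94/15) = 304.026
Cutoffs: 594.062 ± 3·304.026 → [-318.0, 1506.1]
Outside: 1701 → excluded.
Retained (n=15): Σ = 7804, mean = 7804/15 = 520.267

520 ms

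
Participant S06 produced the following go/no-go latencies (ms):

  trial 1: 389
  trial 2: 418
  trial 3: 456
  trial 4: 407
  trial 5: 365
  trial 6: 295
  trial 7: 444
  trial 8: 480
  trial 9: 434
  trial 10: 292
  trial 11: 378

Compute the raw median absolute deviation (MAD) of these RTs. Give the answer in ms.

37 ms

Sorted: 292, 295, 365, 378, 389, 407, 418, 434, 444, 456, 480 → median = 407
|x − 407|: 18, 11, 49, 0, 42, 112, 37, 73, 27, 115, 29
Sorted deviations: 0, 11, 18, 27, 29, 37, 42, 49, 73, 112, 115 → MAD = 37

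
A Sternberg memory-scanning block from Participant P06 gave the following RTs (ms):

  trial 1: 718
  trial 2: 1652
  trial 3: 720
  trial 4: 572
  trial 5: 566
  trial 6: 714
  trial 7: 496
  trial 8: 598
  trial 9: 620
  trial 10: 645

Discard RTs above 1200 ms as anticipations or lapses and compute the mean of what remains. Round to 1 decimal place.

Excluded: 1652
Retained (n=9): Σ = 5649
Mean = 5649/9 = 627.6667

627.7 ms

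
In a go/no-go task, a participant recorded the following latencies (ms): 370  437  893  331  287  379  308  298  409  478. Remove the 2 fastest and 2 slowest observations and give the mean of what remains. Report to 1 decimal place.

Sorted: 287, 298, 308, 331, 370, 379, 409, 437, 478, 893
Drop lowest 2 (287, 298) and highest 2 (478, 893)
Remaining (n=6): Σ = 2234, mean = 2234/6 = 372.333

372.3 ms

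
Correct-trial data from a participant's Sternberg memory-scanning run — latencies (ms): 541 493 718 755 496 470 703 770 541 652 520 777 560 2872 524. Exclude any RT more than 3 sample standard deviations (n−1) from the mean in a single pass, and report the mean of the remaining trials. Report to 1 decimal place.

n = 15, ΣRT = 11392, M = 759.467
Σ(x−M)² = 4951933.73; s = √(4951933.73/14) = 594.735
Cutoffs: 759.467 ± 3·594.735 → [-1024.7, 2543.7]
Outside: 2872 → excluded.
Retained (n=14): Σ = 8520, mean = 8520/14 = 608.571

608.6 ms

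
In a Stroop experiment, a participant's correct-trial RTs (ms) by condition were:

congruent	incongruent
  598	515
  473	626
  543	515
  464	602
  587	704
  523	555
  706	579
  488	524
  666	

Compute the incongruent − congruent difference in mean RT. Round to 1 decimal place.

M(congruent) = 5048/9 = 560.889
M(incongruent) = 4620/8 = 577.500
Difference = 577.500 − 560.889 = 16.611 ms

16.6 ms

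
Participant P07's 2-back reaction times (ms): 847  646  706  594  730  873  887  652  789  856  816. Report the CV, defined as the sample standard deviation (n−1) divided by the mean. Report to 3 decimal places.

n = 11, Σ = 8396, M = 763.2727
Σ(x−M)² = 105574.182; s = √(105574.182/10) = 102.7493
CV = 102.7493 / 763.2727 = 0.13462

0.135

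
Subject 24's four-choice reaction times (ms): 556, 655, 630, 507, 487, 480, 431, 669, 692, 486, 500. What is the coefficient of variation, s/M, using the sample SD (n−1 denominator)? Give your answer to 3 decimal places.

n = 11, Σ = 6093, M = 553.9091
Σ(x−M)² = 83092.909; s = √(83092.909/10) = 91.1553
CV = 91.1553 / 553.9091 = 0.16457

0.165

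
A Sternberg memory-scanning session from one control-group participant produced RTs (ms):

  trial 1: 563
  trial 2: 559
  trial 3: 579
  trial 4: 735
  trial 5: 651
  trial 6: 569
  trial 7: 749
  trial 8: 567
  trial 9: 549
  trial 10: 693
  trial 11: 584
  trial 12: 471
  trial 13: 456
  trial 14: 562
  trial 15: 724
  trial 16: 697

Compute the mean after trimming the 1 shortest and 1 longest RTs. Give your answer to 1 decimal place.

607.4 ms

Sorted: 456, 471, 549, 559, 562, 563, 567, 569, 579, 584, 651, 693, 697, 724, 735, 749
Drop lowest 1 (456) and highest 1 (749)
Remaining (n=14): Σ = 8503, mean = 8503/14 = 607.357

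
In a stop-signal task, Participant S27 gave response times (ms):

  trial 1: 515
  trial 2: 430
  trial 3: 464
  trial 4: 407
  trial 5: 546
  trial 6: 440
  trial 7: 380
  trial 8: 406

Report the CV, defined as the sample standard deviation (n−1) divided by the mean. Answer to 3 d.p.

0.127

n = 8, Σ = 3588, M = 448.5000
Σ(x−M)² = 22804.000; s = √(22804.000/7) = 57.0764
CV = 57.0764 / 448.5000 = 0.12726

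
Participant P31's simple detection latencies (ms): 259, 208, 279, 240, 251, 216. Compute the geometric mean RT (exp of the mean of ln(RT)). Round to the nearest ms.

ln(RT): 5.5568, 5.3375, 5.6312, 5.4806, 5.5255, 5.3753
Mean ln(RT) = 32.9069/6 = 5.48449
Geometric mean = exp(5.48449) = 240.93 ms

241 ms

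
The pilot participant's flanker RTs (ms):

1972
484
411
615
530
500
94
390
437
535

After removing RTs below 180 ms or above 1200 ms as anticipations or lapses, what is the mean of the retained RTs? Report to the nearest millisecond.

Excluded: 94, 1972
Retained (n=8): Σ = 3902
Mean = 3902/8 = 487.7500

488 ms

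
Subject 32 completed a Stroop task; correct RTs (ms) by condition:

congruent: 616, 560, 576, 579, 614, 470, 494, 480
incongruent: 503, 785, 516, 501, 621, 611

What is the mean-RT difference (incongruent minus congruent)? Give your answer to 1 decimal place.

M(congruent) = 4389/8 = 548.625
M(incongruent) = 3537/6 = 589.500
Difference = 589.500 − 548.625 = 40.875 ms

40.9 ms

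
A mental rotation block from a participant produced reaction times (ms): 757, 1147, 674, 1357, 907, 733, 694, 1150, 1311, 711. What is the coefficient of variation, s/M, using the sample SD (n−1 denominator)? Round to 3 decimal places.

0.287

n = 10, Σ = 9441, M = 944.1000
Σ(x−M)² = 659450.900; s = √(659450.900/9) = 270.6886
CV = 270.6886 / 944.1000 = 0.28672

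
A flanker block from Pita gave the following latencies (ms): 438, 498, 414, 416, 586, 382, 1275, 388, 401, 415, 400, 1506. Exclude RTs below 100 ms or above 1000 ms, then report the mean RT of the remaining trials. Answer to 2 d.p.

Excluded: 1275, 1506
Retained (n=10): Σ = 4338
Mean = 4338/10 = 433.8000

433.80 ms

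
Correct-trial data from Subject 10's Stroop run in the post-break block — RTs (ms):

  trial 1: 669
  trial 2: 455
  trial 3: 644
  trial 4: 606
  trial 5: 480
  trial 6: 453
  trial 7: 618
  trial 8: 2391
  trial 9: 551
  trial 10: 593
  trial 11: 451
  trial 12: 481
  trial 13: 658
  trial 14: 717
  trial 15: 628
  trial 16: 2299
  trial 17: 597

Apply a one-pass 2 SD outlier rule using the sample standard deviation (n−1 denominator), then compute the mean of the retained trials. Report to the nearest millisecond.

n = 17, ΣRT = 13291, M = 781.824
Σ(x−M)² = 5653014.47; s = √(5653014.47/16) = 594.402
Cutoffs: 781.824 ± 2·594.402 → [-407.0, 1970.6]
Outside: 2299, 2391 → excluded.
Retained (n=15): Σ = 8601, mean = 8601/15 = 573.400

573 ms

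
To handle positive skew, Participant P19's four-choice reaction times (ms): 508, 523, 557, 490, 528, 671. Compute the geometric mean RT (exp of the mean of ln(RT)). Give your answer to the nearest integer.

543 ms

ln(RT): 6.2305, 6.2596, 6.3226, 6.1944, 6.2691, 6.5088
Mean ln(RT) = 37.7849/6 = 6.29748
Geometric mean = exp(6.29748) = 543.20 ms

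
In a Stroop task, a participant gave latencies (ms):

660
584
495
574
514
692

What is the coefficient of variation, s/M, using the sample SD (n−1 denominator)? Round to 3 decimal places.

n = 6, Σ = 3519, M = 586.5000
Σ(x−M)² = 30323.500; s = √(30323.500/5) = 77.8762
CV = 77.8762 / 586.5000 = 0.13278

0.133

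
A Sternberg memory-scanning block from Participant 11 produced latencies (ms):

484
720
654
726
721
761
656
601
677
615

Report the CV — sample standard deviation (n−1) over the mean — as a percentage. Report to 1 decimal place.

12.2%

n = 10, Σ = 6615, M = 661.5000
Σ(x−M)² = 58678.500; s = √(58678.500/9) = 80.7455
CV = 80.7455 / 661.5000 = 0.12206 = 12.206%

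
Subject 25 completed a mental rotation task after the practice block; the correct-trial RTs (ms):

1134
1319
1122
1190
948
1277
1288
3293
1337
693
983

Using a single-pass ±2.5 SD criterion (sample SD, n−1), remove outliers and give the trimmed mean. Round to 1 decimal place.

1129.1 ms

n = 11, ΣRT = 14584, M = 1325.818
Σ(x−M)² = 4631301.64; s = √(4631301.64/10) = 680.537
Cutoffs: 1325.818 ± 2.5·680.537 → [-375.5, 3027.2]
Outside: 3293 → excluded.
Retained (n=10): Σ = 11291, mean = 11291/10 = 1129.100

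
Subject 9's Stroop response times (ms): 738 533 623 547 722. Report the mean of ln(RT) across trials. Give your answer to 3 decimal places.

ln(RT): 6.6039, 6.2785, 6.4345, 6.3044, 6.5820
Σ ln(RT) = 32.2035
Mean = 32.2035/5 = 6.44070

6.441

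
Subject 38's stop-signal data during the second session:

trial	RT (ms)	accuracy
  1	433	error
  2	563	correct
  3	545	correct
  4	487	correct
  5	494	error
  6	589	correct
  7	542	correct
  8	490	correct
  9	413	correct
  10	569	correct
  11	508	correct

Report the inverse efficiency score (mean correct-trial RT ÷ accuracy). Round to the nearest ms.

639 ms

Correct trials (n=9): 563, 545, 487, 589, 542, 490, 413, 569, 508
Mean correct RT = 4706/9 = 522.8889 ms
Proportion correct = 9/11
IES = 522.8889 / (9/11) = 639.086 ms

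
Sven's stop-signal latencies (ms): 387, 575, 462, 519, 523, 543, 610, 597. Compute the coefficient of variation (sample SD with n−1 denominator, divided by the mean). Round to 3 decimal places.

n = 8, Σ = 4216, M = 527.0000
Σ(x−M)² = 38254.000; s = √(38254.000/7) = 73.9247
CV = 73.9247 / 527.0000 = 0.14027

0.140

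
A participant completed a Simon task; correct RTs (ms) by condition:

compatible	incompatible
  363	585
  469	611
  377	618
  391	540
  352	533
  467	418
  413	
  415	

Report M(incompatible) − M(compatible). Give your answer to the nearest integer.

M(compatible) = 3247/8 = 405.875
M(incompatible) = 3305/6 = 550.833
Difference = 550.833 − 405.875 = 144.958 ms

145 ms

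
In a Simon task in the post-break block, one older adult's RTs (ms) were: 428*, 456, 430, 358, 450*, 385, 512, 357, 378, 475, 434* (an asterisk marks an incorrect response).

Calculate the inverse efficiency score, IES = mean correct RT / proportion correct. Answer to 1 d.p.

576.0 ms

Correct trials (n=8): 456, 430, 358, 385, 512, 357, 378, 475
Mean correct RT = 3351/8 = 418.8750 ms
Proportion correct = 8/11
IES = 418.8750 / (8/11) = 575.953 ms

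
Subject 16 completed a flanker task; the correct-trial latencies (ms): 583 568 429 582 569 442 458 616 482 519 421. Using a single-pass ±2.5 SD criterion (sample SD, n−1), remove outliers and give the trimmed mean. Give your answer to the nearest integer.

515 ms

n = 11, ΣRT = 5669, M = 515.364
Σ(x−M)² = 50952.55; s = √(50952.55/10) = 71.381
Cutoffs: 515.364 ± 2.5·71.381 → [336.9, 693.8]
No RTs fall outside the cutoffs; all 11 retained. Mean = 5669/11 = 515.364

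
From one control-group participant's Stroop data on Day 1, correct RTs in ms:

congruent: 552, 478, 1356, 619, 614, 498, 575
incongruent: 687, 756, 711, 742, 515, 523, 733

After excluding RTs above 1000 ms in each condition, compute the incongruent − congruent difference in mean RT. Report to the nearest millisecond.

111 ms

congruent: exclude 1356
M(congruent) = 3336/6 = 556.000
M(incongruent) = 4667/7 = 666.714
Difference = 666.714 − 556.000 = 110.714 ms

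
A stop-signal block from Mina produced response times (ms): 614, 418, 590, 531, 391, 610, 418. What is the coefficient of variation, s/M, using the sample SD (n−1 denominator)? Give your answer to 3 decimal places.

n = 7, Σ = 3572, M = 510.2857
Σ(x−M)² = 58745.429; s = √(58745.429/6) = 98.9490
CV = 98.9490 / 510.2857 = 0.19391

0.194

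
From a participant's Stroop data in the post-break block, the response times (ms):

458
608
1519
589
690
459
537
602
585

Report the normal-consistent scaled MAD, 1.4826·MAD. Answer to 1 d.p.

77.1 ms

Sorted: 458, 459, 537, 585, 589, 602, 608, 690, 1519 → median = 589
|x − 589| sorted: 0, 4, 13, 19, 52, 101, 130, 131, 930 → MAD = 52
Robust SD ≈ 1.4826 × 52 = 77.095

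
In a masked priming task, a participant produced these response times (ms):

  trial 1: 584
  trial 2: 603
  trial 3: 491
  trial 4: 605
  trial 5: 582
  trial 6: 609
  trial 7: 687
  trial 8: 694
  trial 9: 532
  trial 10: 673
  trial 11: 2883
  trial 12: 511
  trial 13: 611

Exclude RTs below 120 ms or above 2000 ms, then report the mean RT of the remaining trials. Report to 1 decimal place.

598.5 ms

Excluded: 2883
Retained (n=12): Σ = 7182
Mean = 7182/12 = 598.5000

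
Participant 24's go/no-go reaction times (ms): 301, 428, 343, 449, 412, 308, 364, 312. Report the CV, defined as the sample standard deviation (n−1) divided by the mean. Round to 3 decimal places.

0.160

n = 8, Σ = 2917, M = 364.6250
Σ(x−M)² = 23871.875; s = √(23871.875/7) = 58.3975
CV = 58.3975 / 364.6250 = 0.16016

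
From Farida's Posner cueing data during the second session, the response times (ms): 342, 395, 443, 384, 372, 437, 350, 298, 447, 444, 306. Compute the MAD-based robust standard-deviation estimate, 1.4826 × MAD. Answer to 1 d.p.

78.6 ms

Sorted: 298, 306, 342, 350, 372, 384, 395, 437, 443, 444, 447 → median = 384
|x − 384| sorted: 0, 11, 12, 34, 42, 53, 59, 60, 63, 78, 86 → MAD = 53
Robust SD ≈ 1.4826 × 53 = 78.578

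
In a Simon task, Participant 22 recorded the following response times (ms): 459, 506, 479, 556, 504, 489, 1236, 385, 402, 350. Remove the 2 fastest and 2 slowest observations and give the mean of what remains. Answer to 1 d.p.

Sorted: 350, 385, 402, 459, 479, 489, 504, 506, 556, 1236
Drop lowest 2 (350, 385) and highest 2 (556, 1236)
Remaining (n=6): Σ = 2839, mean = 2839/6 = 473.167

473.2 ms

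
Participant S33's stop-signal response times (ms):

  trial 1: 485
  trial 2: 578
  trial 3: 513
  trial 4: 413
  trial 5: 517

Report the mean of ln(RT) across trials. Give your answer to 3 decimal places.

6.211

ln(RT): 6.1841, 6.3596, 6.2403, 6.0234, 6.2480
Σ ln(RT) = 31.0555
Mean = 31.0555/5 = 6.21110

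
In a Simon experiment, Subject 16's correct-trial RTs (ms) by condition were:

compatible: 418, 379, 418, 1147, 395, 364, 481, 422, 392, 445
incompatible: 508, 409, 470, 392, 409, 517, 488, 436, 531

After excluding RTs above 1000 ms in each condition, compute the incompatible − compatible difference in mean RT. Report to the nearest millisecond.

50 ms

compatible: exclude 1147
M(compatible) = 3714/9 = 412.667
M(incompatible) = 4160/9 = 462.222
Difference = 462.222 − 412.667 = 49.556 ms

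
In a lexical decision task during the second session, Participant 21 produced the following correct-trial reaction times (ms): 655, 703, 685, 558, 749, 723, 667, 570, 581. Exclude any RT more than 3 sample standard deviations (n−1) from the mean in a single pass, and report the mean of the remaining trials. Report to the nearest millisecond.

655 ms

n = 9, ΣRT = 5891, M = 654.556
Σ(x−M)² = 38916.22; s = √(38916.22/8) = 69.746
Cutoffs: 654.556 ± 3·69.746 → [445.3, 863.8]
No RTs fall outside the cutoffs; all 9 retained. Mean = 5891/9 = 654.556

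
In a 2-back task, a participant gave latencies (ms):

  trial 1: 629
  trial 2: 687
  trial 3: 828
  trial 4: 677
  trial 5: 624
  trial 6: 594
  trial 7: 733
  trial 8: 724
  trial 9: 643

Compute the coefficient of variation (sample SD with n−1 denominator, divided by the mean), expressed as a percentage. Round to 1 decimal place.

n = 9, Σ = 6139, M = 682.1111
Σ(x−M)² = 41168.889; s = √(41168.889/8) = 71.7364
CV = 71.7364 / 682.1111 = 0.10517 = 10.517%

10.5%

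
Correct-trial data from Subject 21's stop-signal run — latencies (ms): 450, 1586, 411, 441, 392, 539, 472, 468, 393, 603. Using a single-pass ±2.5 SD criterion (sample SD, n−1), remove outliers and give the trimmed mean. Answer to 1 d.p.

n = 10, ΣRT = 5755, M = 575.500
Σ(x−M)² = 1173346.50; s = √(1173346.50/9) = 361.070
Cutoffs: 575.500 ± 2.5·361.070 → [-327.2, 1478.2]
Outside: 1586 → excluded.
Retained (n=9): Σ = 4169, mean = 4169/9 = 463.222

463.2 ms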